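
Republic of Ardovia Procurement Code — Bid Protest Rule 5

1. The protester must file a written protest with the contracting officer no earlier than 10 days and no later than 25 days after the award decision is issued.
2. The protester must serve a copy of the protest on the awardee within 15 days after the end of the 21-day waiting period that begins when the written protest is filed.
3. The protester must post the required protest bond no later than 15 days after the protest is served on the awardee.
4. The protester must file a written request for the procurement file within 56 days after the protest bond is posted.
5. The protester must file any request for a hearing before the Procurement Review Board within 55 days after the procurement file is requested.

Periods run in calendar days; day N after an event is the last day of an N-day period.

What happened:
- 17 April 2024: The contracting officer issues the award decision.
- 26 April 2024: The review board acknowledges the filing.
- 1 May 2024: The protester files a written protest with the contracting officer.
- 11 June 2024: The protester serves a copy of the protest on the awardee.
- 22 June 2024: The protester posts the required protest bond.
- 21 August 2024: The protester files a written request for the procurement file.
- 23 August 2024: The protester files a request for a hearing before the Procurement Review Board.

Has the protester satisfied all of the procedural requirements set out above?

Step 1: the window is 10–25 days after 17 April 2024 (when the award decision is issued), so 27 April 2024 through 12 May 2024; done 1 May 2024, which is between those dates.
Step 2: 15 days after 22 May 2024 (end of the 21-day waiting period, which began when the written protest is filed on 1 May 2024) is 6 June 2024; not done until 11 June 2024, 5 days after the deadline.

No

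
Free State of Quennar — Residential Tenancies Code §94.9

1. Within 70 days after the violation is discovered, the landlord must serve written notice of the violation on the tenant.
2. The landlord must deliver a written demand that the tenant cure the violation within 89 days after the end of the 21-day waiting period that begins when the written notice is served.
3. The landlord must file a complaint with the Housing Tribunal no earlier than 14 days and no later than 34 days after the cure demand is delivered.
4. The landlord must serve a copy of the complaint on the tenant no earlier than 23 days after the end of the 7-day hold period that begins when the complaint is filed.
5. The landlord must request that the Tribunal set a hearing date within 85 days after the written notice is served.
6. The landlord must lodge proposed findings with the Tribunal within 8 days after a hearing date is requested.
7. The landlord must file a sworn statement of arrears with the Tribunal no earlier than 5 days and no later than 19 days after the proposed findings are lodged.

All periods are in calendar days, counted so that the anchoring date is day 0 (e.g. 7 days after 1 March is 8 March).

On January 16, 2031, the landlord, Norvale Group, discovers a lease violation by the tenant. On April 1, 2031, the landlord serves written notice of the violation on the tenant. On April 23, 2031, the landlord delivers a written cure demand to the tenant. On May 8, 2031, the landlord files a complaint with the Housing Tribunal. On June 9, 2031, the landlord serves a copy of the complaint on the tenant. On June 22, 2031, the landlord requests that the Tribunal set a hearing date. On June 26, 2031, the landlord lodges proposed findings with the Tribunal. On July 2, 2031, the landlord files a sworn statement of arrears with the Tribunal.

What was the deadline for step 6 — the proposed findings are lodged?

June 30, 2031

Step 6 runs from June 22, 2031, when a hearing date is requested. 8 days after June 22, 2031 is June 30, 2031.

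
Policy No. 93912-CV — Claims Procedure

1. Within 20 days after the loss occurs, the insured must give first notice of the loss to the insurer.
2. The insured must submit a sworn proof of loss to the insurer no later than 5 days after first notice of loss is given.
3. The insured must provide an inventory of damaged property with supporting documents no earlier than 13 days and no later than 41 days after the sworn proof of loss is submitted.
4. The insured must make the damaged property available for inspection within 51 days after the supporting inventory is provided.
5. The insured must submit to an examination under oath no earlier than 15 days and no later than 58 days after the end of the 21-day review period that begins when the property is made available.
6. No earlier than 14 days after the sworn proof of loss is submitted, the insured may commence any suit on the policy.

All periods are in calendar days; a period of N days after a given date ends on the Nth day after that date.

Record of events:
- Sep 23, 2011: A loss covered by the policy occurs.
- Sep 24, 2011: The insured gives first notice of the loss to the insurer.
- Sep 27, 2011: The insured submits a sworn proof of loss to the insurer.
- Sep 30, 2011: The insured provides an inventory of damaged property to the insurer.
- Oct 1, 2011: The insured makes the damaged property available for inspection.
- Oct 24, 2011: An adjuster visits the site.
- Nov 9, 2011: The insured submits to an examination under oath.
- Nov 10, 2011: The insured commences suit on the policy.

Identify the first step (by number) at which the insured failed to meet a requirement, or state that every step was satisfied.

Step 1 — counting 20 days from Sep 23, 2011 (when the loss occurs) gives a deadline of Oct 13, 2011; Sep 24, 2011 is within that limit.
Step 2 — counting 5 days from Sep 24, 2011 (when first notice of loss is given) gives a deadline of Sep 29, 2011; completed Sep 27, 2011, before the deadline.
Step 3 — 13 and 41 days from Sep 27, 2011 (when the sworn proof of loss is submitted) are Oct 10, 2011 and Nov 7, 2011 respectively; Sep 30, 2011 is 10 days too early.
No need to go further; step 3 was not satisfied.

Step 3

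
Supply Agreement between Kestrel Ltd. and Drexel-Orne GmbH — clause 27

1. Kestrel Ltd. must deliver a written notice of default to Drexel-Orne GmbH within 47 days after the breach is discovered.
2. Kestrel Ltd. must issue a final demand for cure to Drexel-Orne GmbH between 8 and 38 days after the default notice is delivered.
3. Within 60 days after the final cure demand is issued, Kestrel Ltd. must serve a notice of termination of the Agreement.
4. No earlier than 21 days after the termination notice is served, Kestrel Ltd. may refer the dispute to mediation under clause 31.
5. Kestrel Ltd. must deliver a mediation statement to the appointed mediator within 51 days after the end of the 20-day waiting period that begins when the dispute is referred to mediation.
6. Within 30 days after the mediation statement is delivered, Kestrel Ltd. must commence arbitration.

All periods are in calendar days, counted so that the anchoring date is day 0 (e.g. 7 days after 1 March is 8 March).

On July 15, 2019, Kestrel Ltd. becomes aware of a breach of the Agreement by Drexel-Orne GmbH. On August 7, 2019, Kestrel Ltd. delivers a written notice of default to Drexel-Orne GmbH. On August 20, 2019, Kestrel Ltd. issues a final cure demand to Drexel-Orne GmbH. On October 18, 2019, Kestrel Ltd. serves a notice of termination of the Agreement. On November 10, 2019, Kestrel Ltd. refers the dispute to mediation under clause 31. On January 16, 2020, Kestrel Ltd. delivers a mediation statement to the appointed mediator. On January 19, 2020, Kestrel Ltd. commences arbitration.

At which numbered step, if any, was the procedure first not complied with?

None — every step was satisfied

Step 1 — counting 47 days from July 15, 2019 (when the breach is discovered) gives a deadline of August 31, 2019; August 7, 2019 is within that limit.
Step 2 — 8 and 38 days from August 7, 2019 (when the default notice is delivered) are August 15, 2019 and September 14, 2019 respectively; done August 20, 2019, which is between those dates.
Step 3 — counting 60 days from August 20, 2019 (when the final cure demand is issued) gives a deadline of October 19, 2019; completed October 18, 2019, before the deadline.
Step 4 — must wait 21 days from October 18, 2019 (when the termination notice is served), so not before November 8, 2019; done November 10, 2019, after the minimum wait.
Step 5 — counting 51 days from November 30, 2019 (end of the 20-day waiting period, which began when the dispute is referred to mediation on November 10, 2019) gives a deadline of January 20, 2020; completed January 16, 2020, before the deadline.
Step 6 — counting 30 days from January 16, 2020 (when the mediation statement is delivered) gives a deadline of February 15, 2020; completed January 19, 2020, before the deadline.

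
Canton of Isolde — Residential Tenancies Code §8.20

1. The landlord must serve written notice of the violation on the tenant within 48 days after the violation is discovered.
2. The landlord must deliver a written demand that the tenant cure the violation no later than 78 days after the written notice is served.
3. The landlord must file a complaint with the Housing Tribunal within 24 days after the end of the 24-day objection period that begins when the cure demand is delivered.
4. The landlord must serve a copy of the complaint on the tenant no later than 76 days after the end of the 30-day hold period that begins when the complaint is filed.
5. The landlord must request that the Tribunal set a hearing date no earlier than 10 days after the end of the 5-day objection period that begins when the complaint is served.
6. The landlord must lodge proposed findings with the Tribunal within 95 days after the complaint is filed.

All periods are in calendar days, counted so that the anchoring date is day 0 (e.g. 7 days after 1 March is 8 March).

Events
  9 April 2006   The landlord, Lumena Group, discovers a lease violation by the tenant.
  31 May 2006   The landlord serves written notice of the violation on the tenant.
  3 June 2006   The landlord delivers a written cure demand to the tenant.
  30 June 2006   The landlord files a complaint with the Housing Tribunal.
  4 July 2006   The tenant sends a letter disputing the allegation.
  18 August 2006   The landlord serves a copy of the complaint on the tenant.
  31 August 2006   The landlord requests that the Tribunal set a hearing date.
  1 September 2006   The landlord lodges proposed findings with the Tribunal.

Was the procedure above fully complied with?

No

Step 1: 48 days after 9 April 2006 (when the violation is discovered) is 27 May 2006; 31 May 2006 misses that deadline by 4 days.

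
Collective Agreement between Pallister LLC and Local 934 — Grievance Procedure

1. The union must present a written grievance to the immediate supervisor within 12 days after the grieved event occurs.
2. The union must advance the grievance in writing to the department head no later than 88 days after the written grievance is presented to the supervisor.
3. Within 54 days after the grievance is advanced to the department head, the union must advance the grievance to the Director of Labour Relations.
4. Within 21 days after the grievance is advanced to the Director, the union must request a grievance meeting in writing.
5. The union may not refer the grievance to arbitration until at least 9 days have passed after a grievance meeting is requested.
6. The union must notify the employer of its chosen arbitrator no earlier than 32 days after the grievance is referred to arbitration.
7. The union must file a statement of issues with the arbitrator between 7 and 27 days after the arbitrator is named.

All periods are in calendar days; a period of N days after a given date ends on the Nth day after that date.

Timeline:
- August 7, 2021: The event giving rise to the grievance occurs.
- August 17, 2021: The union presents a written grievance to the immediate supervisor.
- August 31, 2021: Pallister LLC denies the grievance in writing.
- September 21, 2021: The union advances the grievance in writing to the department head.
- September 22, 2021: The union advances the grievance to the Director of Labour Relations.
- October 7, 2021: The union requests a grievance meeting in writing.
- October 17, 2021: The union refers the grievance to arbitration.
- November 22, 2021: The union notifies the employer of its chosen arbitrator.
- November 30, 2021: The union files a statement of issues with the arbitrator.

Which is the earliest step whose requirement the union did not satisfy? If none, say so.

None — every step was satisfied

(1) due by August 7, 2021 + 12 days = August 19, 2021; done August 17, 2021 — timely.
(2) due by August 17, 2021 + 88 days = November 13, 2021; September 21, 2021 is within that limit.
(3) due by September 21, 2021 + 54 days = November 14, 2021; completed September 22, 2021, before the deadline.
(4) due by September 22, 2021 + 21 days = October 13, 2021; October 7, 2021 is within that limit.
(5) permitted from October 7, 2021 + 9 days = October 16, 2021 onward; done October 17, 2021 — permitted.
(6) permitted from October 17, 2021 + 32 days = November 18, 2021 onward; done November 22, 2021 — permitted.
(7) the permitted window runs from November 22, 2021 + 7 = November 29, 2021 to November 22, 2021 + 27 = December 19, 2021; November 30, 2021 falls inside that range.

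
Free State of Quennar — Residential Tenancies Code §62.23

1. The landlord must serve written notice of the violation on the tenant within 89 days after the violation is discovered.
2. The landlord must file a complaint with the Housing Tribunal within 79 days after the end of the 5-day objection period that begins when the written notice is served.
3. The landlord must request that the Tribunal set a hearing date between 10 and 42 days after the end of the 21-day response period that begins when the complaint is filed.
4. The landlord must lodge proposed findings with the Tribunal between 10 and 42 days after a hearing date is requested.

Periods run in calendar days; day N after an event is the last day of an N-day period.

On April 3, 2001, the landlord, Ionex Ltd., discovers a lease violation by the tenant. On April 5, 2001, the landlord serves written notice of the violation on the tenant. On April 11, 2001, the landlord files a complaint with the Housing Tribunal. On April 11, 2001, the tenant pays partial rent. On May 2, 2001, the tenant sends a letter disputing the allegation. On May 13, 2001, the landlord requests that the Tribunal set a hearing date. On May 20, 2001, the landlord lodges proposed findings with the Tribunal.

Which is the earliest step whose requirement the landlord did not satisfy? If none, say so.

Step 4

Step 1 — counting 89 days from April 3, 2001 (when the violation is discovered) gives a deadline of July 1, 2001; done April 5, 2001 — timely.
Step 2 — counting 79 days from April 10, 2001 (end of the 5-day objection period, which began when the written notice is served on April 5, 2001) gives a deadline of June 28, 2001; done April 11, 2001 — timely.
Step 3 — 10 and 42 days from May 2, 2001 (end of the 21-day response period, which began when the complaint is filed on April 11, 2001) are May 12, 2001 and June 13, 2001 respectively; May 13, 2001 falls inside that range.
Step 4 — 10 and 42 days from May 13, 2001 (when a hearing date is requested) are May 23, 2001 and June 24, 2001 respectively; May 20, 2001 is 3 days too early.
No need to go further; step 4 was not satisfied.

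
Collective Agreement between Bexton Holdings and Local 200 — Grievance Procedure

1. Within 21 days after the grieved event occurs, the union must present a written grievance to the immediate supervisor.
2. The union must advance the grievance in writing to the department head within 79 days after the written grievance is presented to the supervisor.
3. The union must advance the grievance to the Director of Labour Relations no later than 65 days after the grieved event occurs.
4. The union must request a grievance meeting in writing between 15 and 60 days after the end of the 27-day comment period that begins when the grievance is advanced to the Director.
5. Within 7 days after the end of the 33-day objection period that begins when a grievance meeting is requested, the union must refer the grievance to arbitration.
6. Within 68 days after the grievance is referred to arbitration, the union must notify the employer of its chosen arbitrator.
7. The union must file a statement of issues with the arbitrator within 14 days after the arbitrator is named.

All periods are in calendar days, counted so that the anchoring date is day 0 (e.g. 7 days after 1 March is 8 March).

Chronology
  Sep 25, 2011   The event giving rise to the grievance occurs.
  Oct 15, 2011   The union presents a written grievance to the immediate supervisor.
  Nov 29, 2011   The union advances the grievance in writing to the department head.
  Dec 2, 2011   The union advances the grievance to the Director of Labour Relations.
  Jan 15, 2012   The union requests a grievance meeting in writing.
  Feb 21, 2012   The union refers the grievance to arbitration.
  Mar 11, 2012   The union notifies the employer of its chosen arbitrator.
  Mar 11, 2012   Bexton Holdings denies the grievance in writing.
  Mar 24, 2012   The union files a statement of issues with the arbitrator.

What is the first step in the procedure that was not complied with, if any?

Step 3

Step 1 — counting 21 days from Sep 25, 2011 (when the grieved event occurs) gives a deadline of Oct 16, 2011; completed Oct 15, 2011, before the deadline.
Step 2 — counting 79 days from Oct 15, 2011 (when the written grievance is presented to the supervisor) gives a deadline of Jan 2, 2012; Nov 29, 2011 is within that limit.
Step 3 — counting 65 days from Sep 25, 2011 (when the grieved event occurs) gives a deadline of Nov 29, 2011; not done until Dec 2, 2011, 3 days after the deadline.
The procedure was therefore not followed at step 3.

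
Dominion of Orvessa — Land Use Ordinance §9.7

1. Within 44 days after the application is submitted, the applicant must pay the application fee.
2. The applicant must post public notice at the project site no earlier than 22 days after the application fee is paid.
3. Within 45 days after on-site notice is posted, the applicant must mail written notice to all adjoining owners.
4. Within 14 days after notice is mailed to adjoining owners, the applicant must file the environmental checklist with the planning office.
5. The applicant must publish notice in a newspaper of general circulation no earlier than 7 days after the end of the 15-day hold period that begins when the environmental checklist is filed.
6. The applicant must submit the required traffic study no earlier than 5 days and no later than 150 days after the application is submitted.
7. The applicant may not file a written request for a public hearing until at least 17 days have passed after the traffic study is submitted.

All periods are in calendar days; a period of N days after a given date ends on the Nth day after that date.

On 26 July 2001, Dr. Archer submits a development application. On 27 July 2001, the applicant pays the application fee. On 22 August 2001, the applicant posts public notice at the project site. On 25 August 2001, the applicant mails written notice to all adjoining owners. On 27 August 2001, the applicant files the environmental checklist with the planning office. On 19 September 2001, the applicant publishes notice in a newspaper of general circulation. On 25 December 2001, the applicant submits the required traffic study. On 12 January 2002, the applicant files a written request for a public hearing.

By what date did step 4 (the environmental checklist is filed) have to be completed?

8 September 2001

Step 4 runs from 25 August 2001, when notice is mailed to adjoining owners. 14 days after 25 August 2001 is 8 September 2001.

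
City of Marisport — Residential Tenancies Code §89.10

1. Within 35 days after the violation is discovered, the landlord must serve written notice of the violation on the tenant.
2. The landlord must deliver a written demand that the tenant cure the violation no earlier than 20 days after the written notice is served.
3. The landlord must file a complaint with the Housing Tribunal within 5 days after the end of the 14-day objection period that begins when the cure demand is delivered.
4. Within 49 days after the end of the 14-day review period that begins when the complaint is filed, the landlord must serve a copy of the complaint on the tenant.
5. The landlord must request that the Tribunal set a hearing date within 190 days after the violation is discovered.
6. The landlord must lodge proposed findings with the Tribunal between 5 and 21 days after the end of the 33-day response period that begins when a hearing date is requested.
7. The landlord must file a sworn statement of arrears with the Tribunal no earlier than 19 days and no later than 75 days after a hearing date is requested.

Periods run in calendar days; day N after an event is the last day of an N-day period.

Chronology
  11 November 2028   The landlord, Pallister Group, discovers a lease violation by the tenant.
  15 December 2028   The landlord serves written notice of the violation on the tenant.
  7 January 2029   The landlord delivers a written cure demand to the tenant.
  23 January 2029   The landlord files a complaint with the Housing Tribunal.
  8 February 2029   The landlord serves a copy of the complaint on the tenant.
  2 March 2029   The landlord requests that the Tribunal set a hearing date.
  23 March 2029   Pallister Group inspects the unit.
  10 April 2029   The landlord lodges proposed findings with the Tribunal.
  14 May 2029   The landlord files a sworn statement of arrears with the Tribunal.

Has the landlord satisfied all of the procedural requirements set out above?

Yes

Step 1: 35 days after 11 November 2028 (when the violation is discovered) is 16 December 2028; 15 December 2028 is within that limit.
Step 2: the earliest permitted date is 20 days after 15 December 2028 (when the written notice is served), i.e. 4 January 2029; done 7 January 2029, after the minimum wait.
Step 3: 5 days after 21 January 2029 (end of the 14-day objection period, which began when the cure demand is delivered on 7 January 2029) is 26 January 2029; completed 23 January 2029, before the deadline.
Step 4: 49 days after 6 February 2029 (end of the 14-day review period, which began when the complaint is filed on 23 January 2029) is 27 March 2029; completed 8 February 2029, before the deadline.
Step 5: 190 days after 11 November 2028 (when the violation is discovered) is 20 May 2029; 2 March 2029 is within that limit.
Step 6: the window is 5–21 days after 4 April 2029 (end of the 33-day response period, which began when a hearing date is requested on 2 March 2029), so 9 April 2029 through 25 April 2029; done 10 April 2029, which is between those dates.
Step 7: the window is 19–75 days after 2 March 2029 (when a hearing date is requested), so 21 March 2029 through 16 May 2029; done 14 May 2029, which is between those dates.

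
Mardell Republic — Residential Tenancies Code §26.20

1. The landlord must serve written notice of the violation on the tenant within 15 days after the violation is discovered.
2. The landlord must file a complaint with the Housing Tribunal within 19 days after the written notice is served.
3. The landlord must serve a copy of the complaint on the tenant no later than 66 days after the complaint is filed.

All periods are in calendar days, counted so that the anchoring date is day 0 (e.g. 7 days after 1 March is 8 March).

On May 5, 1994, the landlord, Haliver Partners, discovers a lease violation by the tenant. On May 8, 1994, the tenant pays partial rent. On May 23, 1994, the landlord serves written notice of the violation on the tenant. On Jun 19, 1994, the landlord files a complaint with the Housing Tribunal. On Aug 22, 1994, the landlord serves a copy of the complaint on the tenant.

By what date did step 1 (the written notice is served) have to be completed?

Step 1 runs from May 5, 1994, when the violation is discovered. 15 days after May 5, 1994 is May 20, 1994.

May 20, 1994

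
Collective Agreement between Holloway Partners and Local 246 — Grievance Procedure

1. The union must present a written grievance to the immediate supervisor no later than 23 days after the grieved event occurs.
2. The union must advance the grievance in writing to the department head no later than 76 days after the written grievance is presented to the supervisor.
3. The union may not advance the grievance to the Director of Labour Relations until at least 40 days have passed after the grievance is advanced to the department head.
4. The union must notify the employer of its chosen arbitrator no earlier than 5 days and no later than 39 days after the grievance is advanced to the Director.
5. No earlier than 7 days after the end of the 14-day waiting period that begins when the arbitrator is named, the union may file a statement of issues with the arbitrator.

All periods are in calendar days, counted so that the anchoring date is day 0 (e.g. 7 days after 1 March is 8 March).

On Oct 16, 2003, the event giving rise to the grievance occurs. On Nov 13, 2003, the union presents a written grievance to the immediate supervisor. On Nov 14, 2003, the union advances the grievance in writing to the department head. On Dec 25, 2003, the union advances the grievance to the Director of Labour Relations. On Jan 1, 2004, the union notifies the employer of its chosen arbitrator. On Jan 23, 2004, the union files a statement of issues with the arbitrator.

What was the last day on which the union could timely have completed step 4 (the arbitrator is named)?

Step 4 runs from Dec 25, 2003, when the grievance is advanced to the Director. The window is 5–39 days after Dec 25, 2003; it closes on Feb 2, 2004.

Feb 2, 2004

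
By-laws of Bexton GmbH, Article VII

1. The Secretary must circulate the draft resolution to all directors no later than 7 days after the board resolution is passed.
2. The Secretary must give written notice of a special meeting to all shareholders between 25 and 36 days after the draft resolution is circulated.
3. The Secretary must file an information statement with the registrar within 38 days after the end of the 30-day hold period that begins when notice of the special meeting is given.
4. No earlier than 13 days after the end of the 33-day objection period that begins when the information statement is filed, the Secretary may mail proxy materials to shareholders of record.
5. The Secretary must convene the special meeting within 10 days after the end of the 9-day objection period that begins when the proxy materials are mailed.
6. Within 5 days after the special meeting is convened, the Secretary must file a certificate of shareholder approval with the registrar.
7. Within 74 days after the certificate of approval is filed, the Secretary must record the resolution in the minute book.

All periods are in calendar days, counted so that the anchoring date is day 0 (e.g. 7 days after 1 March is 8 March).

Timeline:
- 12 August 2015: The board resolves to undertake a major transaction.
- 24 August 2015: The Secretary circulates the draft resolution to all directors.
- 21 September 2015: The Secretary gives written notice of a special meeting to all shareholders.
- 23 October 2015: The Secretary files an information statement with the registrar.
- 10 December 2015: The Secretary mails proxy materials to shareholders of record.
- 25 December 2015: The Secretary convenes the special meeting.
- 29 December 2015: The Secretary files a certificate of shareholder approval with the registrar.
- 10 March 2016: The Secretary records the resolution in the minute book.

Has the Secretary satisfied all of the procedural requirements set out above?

No

Step 1: 7 days after 12 August 2015 (when the board resolution is passed) is 19 August 2015; 24 August 2015 misses that deadline by 5 days.
Later steps need not be reached.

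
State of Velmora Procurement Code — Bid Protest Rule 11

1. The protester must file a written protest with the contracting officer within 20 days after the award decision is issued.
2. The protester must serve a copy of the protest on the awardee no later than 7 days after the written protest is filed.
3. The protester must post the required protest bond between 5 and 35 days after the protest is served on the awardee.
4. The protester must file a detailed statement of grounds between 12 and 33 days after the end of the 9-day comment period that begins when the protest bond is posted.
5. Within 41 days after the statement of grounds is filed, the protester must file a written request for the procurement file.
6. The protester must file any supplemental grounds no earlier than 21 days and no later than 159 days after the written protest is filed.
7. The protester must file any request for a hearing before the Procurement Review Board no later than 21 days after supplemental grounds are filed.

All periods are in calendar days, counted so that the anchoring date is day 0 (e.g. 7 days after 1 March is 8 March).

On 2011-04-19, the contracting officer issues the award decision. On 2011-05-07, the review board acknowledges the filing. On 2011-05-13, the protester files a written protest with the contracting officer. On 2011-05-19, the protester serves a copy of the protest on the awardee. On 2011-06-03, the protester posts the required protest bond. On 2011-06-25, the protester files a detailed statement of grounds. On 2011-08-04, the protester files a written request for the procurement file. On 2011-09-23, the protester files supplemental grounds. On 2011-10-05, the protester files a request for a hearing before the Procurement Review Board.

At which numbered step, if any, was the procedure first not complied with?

Step 1: 20 days after 2011-04-19 (when the award decision is issued) is 2011-05-09; 2011-05-13 misses that deadline by 4 days.
That is the first point of non-compliance.

Step 1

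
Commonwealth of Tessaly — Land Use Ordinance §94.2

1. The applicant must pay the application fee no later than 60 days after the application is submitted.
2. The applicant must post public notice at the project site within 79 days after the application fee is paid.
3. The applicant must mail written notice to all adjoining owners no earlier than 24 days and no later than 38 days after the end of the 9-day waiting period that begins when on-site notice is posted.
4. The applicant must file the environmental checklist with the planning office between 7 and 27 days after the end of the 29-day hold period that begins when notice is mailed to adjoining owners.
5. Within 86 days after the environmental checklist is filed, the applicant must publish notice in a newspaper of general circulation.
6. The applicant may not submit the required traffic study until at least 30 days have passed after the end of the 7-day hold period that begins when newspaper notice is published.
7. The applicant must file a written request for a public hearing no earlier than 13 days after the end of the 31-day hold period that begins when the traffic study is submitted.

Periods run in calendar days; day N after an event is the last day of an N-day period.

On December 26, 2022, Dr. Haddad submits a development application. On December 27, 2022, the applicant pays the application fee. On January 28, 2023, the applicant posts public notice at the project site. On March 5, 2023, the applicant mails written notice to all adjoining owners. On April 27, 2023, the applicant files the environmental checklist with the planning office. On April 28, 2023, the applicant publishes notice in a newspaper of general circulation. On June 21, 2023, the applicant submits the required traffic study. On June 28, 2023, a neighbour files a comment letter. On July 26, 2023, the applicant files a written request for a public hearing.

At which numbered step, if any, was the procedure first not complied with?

Step 7

Step 1 — counting 60 days from December 26, 2022 (when the application is submitted) gives a deadline of February 24, 2023; completed December 27, 2022, before the deadline.
Step 2 — counting 79 days from December 27, 2022 (when the application fee is paid) gives a deadline of March 16, 2023; done January 28, 2023 — timely.
Step 3 — 24 and 38 days from February 6, 2023 (end of the 9-day waiting period, which began when on-site notice is posted on January 28, 2023) are March 2, 2023 and March 16, 2023 respectively; March 5, 2023 falls inside that range.
Step 4 — 7 and 27 days from April 3, 2023 (end of the 29-day hold period, which began when notice is mailed to adjoining owners on March 5, 2023) are April 10, 2023 and April 30, 2023 respectively; done April 27, 2023 — within the window.
Step 5 — counting 86 days from April 27, 2023 (when the environmental checklist is filed) gives a deadline of July 22, 2023; completed April 28, 2023, before the deadline.
Step 6 — must wait 30 days from May 5, 2023 (end of the 7-day hold period, which began when newspaper notice is published on April 28, 2023), so not before June 4, 2023; June 21, 2023 is on or after that date.
Step 7 — must wait 13 days from July 22, 2023 (end of the 31-day hold period, which began when the traffic study is submitted on June 21, 2023), so not before August 4, 2023; July 26, 2023 is 9 days before the earliest permitted date.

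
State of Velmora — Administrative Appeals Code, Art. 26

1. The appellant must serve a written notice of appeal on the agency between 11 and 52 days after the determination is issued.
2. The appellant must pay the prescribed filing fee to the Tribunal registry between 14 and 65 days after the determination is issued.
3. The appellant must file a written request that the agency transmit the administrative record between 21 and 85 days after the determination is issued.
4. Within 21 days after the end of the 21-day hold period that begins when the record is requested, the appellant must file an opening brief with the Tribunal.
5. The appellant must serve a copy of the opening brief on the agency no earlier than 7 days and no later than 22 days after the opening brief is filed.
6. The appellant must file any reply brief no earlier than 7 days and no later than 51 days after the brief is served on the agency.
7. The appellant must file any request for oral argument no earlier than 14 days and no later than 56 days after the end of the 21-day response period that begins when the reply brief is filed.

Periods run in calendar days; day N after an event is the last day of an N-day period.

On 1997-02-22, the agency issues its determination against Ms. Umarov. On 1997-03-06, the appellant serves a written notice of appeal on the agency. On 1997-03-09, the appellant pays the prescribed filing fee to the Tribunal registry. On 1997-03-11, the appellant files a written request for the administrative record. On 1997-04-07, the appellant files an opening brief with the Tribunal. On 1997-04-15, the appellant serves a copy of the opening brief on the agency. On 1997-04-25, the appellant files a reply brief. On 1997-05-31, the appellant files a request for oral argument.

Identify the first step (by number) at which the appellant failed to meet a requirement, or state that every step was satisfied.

Step 3

(1) the permitted window runs from 1997-02-22 + 11 = 1997-03-05 to 1997-02-22 + 52 = 1997-04-15; done 1997-03-06, which is between those dates.
(2) the permitted window runs from 1997-02-22 + 14 = 1997-03-08 to 1997-02-22 + 65 = 1997-04-28; done 1997-03-09, which is between those dates.
(3) the permitted window runs from 1997-02-22 + 21 = 1997-03-15 to 1997-02-22 + 85 = 1997-05-18; done 1997-03-11 — 4 days before the window opened.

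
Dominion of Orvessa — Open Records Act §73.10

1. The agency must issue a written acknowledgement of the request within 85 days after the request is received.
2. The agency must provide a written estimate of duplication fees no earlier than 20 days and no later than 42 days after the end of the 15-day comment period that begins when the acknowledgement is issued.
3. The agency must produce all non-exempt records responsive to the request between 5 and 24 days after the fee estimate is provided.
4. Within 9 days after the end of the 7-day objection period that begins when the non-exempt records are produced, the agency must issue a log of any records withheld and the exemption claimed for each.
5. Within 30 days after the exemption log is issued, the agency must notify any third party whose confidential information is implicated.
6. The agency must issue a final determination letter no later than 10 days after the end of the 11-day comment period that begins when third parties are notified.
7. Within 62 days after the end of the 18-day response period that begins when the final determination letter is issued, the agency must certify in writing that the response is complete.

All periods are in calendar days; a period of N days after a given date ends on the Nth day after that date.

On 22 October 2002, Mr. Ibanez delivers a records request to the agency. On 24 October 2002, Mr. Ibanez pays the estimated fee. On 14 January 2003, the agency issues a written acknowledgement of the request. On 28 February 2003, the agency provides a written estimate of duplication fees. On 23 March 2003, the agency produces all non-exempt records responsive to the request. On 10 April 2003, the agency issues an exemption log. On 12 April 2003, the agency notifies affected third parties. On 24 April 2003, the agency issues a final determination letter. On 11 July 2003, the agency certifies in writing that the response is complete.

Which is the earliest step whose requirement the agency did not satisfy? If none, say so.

(1) due by 22 October 2002 + 85 days = 15 January 2003; completed 14 January 2003, before the deadline.
(2) the permitted window runs from 29 January 2003 + 20 = 18 February 2003 to 29 January 2003 + 42 = 12 March 2003; 28 February 2003 falls inside that range.
(3) the permitted window runs from 28 February 2003 + 5 = 5 March 2003 to 28 February 2003 + 24 = 24 March 2003; 23 March 2003 falls inside that range.
(4) due by 30 March 2003 + 9 days = 8 April 2003; done 10 April 2003 — 2 days late.
The analysis stops there.

Step 4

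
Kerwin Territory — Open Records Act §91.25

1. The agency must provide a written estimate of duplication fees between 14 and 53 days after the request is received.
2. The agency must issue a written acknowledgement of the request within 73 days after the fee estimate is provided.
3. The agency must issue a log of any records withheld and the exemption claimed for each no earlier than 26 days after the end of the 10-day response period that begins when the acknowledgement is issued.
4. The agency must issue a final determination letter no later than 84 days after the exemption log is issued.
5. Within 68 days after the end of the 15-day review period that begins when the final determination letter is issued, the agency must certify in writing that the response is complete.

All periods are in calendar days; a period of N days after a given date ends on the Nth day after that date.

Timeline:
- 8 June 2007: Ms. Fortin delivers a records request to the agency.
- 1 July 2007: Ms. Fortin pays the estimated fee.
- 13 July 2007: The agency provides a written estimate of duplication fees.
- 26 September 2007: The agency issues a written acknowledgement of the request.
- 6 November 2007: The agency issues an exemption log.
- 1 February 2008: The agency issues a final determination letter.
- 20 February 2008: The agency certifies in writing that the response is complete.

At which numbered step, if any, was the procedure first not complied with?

Step 2

Step 1: the window is 14–53 days after 8 June 2007 (when the request is received), so 22 June 2007 through 31 July 2007; 13 July 2007 falls inside that range.
Step 2: 73 days after 13 July 2007 (when the fee estimate is provided) is 24 September 2007; not done until 26 September 2007, 2 days after the deadline.
The procedure was therefore not followed at step 2.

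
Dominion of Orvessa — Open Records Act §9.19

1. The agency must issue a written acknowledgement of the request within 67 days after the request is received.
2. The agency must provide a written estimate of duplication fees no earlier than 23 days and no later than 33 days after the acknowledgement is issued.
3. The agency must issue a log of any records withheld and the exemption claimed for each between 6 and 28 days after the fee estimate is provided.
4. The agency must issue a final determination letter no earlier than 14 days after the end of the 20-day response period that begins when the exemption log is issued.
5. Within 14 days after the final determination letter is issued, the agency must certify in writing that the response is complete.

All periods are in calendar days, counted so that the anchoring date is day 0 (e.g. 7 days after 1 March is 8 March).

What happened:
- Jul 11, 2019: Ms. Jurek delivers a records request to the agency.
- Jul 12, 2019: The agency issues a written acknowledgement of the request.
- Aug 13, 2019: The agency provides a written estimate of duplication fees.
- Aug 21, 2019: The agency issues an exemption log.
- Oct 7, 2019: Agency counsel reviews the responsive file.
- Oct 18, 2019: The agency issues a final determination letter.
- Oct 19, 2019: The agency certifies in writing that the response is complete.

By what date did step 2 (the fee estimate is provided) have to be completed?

Step 2 runs from Jul 12, 2019, when the acknowledgement is issued. The window is 23–33 days after Jul 12, 2019; it closes on Aug 14, 2019.

Aug 14, 2019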